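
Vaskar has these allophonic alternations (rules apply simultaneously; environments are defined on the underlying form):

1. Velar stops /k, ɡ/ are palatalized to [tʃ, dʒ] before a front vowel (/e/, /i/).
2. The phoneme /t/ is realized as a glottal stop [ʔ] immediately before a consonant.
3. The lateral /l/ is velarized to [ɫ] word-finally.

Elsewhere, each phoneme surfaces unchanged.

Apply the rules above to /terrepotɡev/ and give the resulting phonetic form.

/t/ (word-initial) is in the target of rule 2 but the environment (immediately before a consonant) is not met → [t].
/e/ (between /t/ and /r/) is unaffected → [e].
/r/ stays [r].
/r/ (between /r/ and /e/): no rule targets it → [r].
/e/ stays [e].
/p/ (between /e/ and /o/): no rule targets it → [p].
/o/ (between /p/ and /t/) is unaffected → [o].
/t/ (between /o/ and /ɡ/): immediately before a consonant, so rule 2 applies → [ʔ].
/ɡ/ — between /t/ and /e/, before a front vowel — surfaces as [dʒ] (rule 1).
/e/ — not in any rule's target class → [e].
/v/ stays [v].

[terrepoʔdʒev]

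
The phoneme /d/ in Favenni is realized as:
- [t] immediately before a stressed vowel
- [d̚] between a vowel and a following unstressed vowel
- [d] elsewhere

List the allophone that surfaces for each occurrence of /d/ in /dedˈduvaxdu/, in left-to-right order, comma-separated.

Occurrence 1 (position 1): no conditioning environment matches → elsewhere allophone [d].
Occurrence 2 (position 3): no conditioning environment matches → elsewhere allophone [d].
Occurrence 3 (position 4): immediately before a stressed vowel → [t].
Occurrence 4 (position 9): no conditioning environment matches → elsewhere allophone [d].

[d], [d], [t], [d]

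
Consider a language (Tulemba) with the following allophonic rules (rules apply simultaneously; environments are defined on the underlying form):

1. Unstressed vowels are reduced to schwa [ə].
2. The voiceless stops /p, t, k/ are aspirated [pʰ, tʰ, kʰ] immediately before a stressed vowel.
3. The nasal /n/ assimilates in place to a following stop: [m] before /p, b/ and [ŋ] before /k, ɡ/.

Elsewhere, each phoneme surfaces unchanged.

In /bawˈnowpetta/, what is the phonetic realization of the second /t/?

[t]

/t/ (between /t/ and /a/) is in the target of rule 2 but the environment (immediately before a stressed vowel) is not met → [t].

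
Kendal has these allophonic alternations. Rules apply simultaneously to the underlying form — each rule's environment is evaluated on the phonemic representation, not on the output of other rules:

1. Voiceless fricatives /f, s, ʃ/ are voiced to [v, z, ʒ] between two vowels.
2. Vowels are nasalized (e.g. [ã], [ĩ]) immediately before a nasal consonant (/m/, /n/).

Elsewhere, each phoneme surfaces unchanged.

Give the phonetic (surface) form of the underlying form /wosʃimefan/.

[wosʃĩmevãn]

/w/ (word-initial) is unaffected → [w].
/o/ — between /w/ and /s/; rule 2 does not apply here → [o].
/s/ (between /o/ and /ʃ/): rule 1 targets it, but not between two vowels → unchanged [s].
/ʃ/ — between /s/ and /i/; rule 1 does not apply here → [ʃ].
/i/ — between /ʃ/ and /m/, before a nasal consonant — surfaces as [ĩ] (rule 2).
/m/ stays [m].
/e/ (between /m/ and /f/) is in the target of rule 2 but the environment (before a nasal consonant) is not met → [e].
/f/ (between /e/ and /a/) occurs between two vowels → [v] by rule 1.
/a/ (between /f/ and /n/): before a nasal consonant, so rule 2 applies → [ã].
/n/ stays [n].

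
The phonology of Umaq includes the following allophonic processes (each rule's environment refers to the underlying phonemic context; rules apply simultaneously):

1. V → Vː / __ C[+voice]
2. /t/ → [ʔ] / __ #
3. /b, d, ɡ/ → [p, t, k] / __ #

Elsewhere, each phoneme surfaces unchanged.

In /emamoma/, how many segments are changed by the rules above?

3

Segments that undergo a rule: /e/ → [eː] (rule 1); /a/ → [aː] (rule 1); /o/ → [oː] (rule 1).
All other segments surface unchanged.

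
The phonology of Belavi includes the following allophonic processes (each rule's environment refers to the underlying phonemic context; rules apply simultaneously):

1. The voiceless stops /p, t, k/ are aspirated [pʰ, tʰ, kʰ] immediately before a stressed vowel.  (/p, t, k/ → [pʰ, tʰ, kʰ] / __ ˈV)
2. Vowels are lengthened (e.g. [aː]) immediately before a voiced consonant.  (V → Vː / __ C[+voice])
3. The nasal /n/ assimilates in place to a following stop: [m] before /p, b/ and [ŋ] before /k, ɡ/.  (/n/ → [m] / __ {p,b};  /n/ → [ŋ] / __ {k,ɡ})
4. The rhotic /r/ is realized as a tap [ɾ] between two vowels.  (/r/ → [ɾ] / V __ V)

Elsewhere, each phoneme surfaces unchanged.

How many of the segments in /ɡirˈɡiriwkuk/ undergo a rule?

Segments that undergo a rule: /i/ → [iː] (rule 2); /i/ → [iː] (rule 2); /r/ → [ɾ] (rule 4); /i/ → [iː] (rule 2).
All other segments surface unchanged.

4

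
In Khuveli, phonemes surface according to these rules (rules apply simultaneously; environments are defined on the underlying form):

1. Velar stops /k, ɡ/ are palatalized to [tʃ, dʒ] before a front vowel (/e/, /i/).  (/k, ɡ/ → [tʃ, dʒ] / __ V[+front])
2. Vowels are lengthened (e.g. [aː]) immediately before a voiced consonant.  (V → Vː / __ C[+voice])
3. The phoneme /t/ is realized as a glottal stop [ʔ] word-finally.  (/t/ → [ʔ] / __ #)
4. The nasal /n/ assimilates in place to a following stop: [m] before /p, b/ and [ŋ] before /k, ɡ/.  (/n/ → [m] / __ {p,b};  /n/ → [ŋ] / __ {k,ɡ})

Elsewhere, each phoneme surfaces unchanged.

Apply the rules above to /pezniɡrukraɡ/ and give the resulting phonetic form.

[peːzniːɡrukraːɡ]

/e/ meets the environment for rule 2 (before a voiced consonant) → [eː].
/n/ (between /z/ and /i/) is in the target of rule 4 but the environment (before a labial or velar stop) is not met → [n].
/i/ (between /n/ and /ɡ/): before a voiced consonant, so rule 2 applies → [iː].
/ɡ/ (between /i/ and /r/) is in the target of rule 1 but the environment (before a front vowel) is not met → [ɡ].
/u/ (between /r/ and /k/): rule 2 targets it, but not before a voiced consonant → unchanged [u].
/k/ (between /u/ and /r/): rule 1 targets it, but not before a front vowel → unchanged [k].
Rule 2 applies to /a/ (between /r/ and /ɡ/: before a voiced consonant) → [aː].
/ɡ/ (word-final) is in the target of rule 1 but the environment (before a front vowel) is not met → [ɡ].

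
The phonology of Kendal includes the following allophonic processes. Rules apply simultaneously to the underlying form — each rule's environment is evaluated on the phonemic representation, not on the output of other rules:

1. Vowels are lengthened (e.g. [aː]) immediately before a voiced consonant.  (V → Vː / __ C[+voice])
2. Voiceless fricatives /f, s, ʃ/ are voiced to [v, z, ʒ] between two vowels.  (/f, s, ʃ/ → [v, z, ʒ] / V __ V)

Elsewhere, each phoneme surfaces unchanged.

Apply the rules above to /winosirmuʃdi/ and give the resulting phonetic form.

[wiːnoziːrmuʃdi]

/w/ (word-initial) is unaffected → [w].
/i/ meets the environment for rule 1 (before a voiced consonant) → [iː].
/n/ (between /i/ and /o/) is unaffected → [n].
/o/ (between /n/ and /s/) fails the environment for rule 1, so it stays [o].
/s/ meets the environment for rule 2 (between two vowels) → [z].
/i/ (between /s/ and /r/) occurs before a voiced consonant → [iː] by rule 1.
/r/ stays [r].
/m/ (between /r/ and /u/) is unaffected → [m].
/u/ — between /m/ and /ʃ/; rule 1 does not apply here → [u].
/ʃ/ — between /u/ and /d/; rule 2 does not apply here → [ʃ].
/d/ stays [d].
/i/ — word-final; rule 1 does not apply here → [i].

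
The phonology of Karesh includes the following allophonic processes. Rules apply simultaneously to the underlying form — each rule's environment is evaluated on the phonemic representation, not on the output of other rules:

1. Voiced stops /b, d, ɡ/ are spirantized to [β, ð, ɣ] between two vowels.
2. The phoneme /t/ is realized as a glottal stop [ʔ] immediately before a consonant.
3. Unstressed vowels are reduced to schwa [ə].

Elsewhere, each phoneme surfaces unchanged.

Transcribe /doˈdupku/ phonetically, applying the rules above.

[dəˈðupkə]

/d/ (word-initial): rule 1 targets it, but not between two vowels → unchanged [d].
Rule 3 applies to /o/ (between /d/ and /d/: in an unstressed syllable) → [ə].
/d/ (between /o/ and /u/): between two vowels, so rule 1 applies → [ð].
/u/ (between /d/ and /p/) fails the environment for rule 3, so it stays [u].
/p/ (between /u/ and /k/): no rule targets it → [p].
/k/ (between /p/ and /u/): no rule targets it → [k].
Rule 3 applies to /u/ (word-final: in an unstressed syllable) → [ə].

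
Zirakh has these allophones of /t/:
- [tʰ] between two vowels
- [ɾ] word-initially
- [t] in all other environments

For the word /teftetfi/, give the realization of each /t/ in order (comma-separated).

[ɾ], [t], [t]

Occurrence 1 (position 1): word-initially → [ɾ].
Occurrence 2 (position 4): no conditioning environment matches → elsewhere allophone [t].
Occurrence 3 (position 6): no conditioning environment matches → elsewhere allophone [t].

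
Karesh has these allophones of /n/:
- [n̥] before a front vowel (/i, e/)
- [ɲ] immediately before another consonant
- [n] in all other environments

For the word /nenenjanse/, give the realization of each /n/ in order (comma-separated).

Occurrence 1 (position 1): before a front vowel (/i, e/) → [n̥].
Occurrence 2 (position 3): before a front vowel (/i, e/) → [n̥].
Occurrence 3 (position 5): immediately before another consonant → [ɲ].
Occurrence 4 (position 8): immediately before another consonant → [ɲ].

[n̥], [n̥], [ɲ], [ɲ]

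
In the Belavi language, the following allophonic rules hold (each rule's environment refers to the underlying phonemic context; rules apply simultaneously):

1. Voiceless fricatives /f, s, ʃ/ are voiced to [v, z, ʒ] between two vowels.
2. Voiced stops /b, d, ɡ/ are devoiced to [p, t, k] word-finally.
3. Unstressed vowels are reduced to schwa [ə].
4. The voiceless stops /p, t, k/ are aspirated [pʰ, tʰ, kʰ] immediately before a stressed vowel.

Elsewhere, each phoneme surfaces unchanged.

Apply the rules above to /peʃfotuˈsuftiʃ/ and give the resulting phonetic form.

[pəʃfətəˈzuftəʃ]

/p/ (word-initial) fails the environment for rule 4, so it stays [p].
/e/ — between /p/ and /ʃ/, in an unstressed syllable — surfaces as [ə] (rule 3).
/ʃ/ — between /e/ and /f/; rule 1 does not apply here → [ʃ].
/f/ (between /ʃ/ and /o/) is in the target of rule 1 but the environment (between two vowels) is not met → [f].
/o/ (between /f/ and /t/): in an unstressed syllable, so rule 3 applies → [ə].
/t/ (between /o/ and /u/): rule 4 targets it, but not immediately before a stressed vowel → unchanged [t].
/u/ (between /t/ and /s/) occurs in an unstressed syllable → [ə] by rule 3.
/s/ (between /u/ and /u/) occurs between two vowels → [z] by rule 1.
/u/ (between /s/ and /f/): rule 3 targets it, but not in an unstressed syllable → unchanged [u].
/f/ (between /u/ and /t/): rule 1 targets it, but not between two vowels → unchanged [f].
/t/ (between /f/ and /i/) fails the environment for rule 4, so it stays [t].
/i/ — between /t/ and /ʃ/, in an unstressed syllable — surfaces as [ə] (rule 3).
/ʃ/ (word-final): rule 1 targets it, but not between two vowels → unchanged [ʃ].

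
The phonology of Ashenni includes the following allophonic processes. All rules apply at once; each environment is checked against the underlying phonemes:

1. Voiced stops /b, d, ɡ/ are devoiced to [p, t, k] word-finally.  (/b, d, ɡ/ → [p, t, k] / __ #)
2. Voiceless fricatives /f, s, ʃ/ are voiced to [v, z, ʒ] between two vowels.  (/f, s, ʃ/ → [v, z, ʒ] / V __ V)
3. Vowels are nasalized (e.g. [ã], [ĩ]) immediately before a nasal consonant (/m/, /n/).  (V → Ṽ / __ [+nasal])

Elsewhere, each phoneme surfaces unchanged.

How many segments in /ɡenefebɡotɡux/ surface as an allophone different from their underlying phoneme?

Segments that undergo a rule: /e/ → [ẽ] (rule 3); /f/ → [v] (rule 2).
All other segments surface unchanged.

2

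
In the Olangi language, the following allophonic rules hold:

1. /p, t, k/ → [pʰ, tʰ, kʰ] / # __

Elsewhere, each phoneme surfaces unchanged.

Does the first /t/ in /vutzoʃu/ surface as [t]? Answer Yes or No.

Yes

/t/ (between /u/ and /z/) is in the target of rule 1 but the environment (word-initially) is not met → [t].
The actual realization is [t], which matches [t].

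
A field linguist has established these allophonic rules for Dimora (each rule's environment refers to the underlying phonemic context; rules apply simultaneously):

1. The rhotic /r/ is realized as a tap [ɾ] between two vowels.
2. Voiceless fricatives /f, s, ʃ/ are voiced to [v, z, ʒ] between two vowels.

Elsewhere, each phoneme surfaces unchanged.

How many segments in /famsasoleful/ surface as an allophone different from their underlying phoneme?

2

Segments that undergo a rule: /s/ → [z] (rule 2); /f/ → [v] (rule 2).
All other segments surface unchanged.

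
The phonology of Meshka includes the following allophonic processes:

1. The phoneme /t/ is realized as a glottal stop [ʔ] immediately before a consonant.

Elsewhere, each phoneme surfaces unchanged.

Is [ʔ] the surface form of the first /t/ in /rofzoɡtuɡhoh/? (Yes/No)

No

/t/ — between /ɡ/ and /u/; rule 1 does not apply here → [t].
The actual realization is [t], not [ʔ].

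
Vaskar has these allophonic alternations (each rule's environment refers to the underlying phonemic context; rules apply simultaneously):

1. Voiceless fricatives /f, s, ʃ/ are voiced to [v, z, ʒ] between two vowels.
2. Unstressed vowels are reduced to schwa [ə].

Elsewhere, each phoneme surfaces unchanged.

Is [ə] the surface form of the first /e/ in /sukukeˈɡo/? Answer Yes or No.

Yes

/e/ — between /k/ and /ɡ/, in an unstressed syllable — surfaces as [ə] (rule 2).
The actual realization is [ə], which matches [ə].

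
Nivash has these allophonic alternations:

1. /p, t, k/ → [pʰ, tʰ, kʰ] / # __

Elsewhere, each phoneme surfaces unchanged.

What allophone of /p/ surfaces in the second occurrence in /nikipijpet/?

[p]

/p/ — between /j/ and /e/; rule 1 does not apply here → [p].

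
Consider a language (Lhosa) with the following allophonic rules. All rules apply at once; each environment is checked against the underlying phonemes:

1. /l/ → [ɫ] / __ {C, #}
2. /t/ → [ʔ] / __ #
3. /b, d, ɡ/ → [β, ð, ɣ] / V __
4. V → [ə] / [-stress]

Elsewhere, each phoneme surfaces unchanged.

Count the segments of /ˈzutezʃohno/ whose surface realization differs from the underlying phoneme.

Segments that undergo a rule: /e/ → [ə] (rule 4); /o/ → [ə] (rule 4); /o/ → [ə] (rule 4).
All other segments surface unchanged.

3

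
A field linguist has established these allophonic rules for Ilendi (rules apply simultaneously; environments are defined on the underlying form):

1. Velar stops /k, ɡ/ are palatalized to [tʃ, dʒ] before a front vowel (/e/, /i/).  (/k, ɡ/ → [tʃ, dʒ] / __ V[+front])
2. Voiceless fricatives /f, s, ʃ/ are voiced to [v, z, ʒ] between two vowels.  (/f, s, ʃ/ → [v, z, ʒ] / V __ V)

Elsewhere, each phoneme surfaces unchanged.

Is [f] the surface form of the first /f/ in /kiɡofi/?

No

/f/ meets the environment for rule 2 (between two vowels) → [v].
The actual realization is [v], not [f].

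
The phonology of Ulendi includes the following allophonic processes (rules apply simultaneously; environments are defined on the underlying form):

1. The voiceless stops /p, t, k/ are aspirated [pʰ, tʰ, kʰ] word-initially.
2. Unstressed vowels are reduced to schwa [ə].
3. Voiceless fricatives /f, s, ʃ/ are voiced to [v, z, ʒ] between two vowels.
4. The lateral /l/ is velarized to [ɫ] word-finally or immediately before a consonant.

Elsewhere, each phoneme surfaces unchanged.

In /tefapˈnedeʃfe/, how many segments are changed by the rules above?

Segments that undergo a rule: /t/ → [tʰ] (rule 1); /e/ → [ə] (rule 2); /f/ → [v] (rule 3); /a/ → [ə] (rule 2); /e/ → [ə] (rule 2); /e/ → [ə] (rule 2).
All other segments surface unchanged.

6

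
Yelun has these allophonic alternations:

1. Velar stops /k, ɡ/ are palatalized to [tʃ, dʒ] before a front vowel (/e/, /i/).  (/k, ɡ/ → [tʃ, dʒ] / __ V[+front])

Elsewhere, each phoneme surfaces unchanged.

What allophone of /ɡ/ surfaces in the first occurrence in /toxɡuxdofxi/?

[ɡ]

/ɡ/ (between /x/ and /u/) fails the environment for rule 1, so it stays [ɡ].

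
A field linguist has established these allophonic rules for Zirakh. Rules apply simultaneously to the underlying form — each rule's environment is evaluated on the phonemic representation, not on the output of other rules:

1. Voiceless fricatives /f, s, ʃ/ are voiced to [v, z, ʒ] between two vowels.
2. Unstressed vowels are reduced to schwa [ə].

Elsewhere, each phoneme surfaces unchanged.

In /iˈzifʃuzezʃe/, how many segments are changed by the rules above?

4

Segments that undergo a rule: /i/ → [ə] (rule 2); /u/ → [ə] (rule 2); /e/ → [ə] (rule 2); /e/ → [ə] (rule 2).
All other segments surface unchanged.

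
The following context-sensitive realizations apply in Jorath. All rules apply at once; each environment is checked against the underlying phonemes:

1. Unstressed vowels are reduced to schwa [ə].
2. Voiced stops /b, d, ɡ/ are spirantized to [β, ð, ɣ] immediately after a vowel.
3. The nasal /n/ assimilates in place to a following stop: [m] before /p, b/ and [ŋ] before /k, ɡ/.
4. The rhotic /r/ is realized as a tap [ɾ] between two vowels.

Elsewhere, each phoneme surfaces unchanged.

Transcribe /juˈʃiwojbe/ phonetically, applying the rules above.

[jəˈʃiwəjbə]

/j/ (word-initial): no rule targets it → [j].
Rule 1 applies to /u/ (between /j/ and /ʃ/: in an unstressed syllable) → [ə].
/ʃ/ (between /u/ and /i/) is unaffected → [ʃ].
/i/ (between /ʃ/ and /w/): rule 1 targets it, but not in an unstressed syllable → unchanged [i].
/w/ (between /i/ and /o/): no rule targets it → [w].
/o/ (between /w/ and /j/): in an unstressed syllable, so rule 1 applies → [ə].
/j/ (between /o/ and /b/) is unaffected → [j].
/b/ (between /j/ and /e/) is in the target of rule 2 but the environment (immediately after a vowel) is not met → [b].
/e/ (word-final): in an unstressed syllable, so rule 1 applies → [ə].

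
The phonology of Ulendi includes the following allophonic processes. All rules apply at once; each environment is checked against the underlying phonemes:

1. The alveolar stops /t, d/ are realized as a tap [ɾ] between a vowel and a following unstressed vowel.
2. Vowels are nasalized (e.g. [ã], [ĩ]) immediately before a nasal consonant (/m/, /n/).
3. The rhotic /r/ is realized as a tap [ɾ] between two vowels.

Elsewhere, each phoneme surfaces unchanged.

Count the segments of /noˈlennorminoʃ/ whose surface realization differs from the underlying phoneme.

2

Segments that undergo a rule: /e/ → [ẽ] (rule 2); /i/ → [ĩ] (rule 2).
All other segments surface unchanged.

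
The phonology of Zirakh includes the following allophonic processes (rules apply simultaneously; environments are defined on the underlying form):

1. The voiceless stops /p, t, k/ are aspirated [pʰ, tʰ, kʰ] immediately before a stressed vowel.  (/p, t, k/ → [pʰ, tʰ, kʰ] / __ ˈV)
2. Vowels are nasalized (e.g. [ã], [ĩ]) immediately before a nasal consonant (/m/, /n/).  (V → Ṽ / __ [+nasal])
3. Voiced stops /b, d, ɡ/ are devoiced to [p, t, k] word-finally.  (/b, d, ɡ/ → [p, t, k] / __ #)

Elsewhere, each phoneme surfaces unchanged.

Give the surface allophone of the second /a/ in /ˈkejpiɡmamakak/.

[a]

/a/ (between /m/ and /k/) fails the environment for rule 2, so it stays [a].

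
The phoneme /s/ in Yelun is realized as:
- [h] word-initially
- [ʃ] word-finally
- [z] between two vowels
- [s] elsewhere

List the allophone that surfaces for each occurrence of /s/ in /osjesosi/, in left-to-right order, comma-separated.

[s], [z], [z]

Occurrence 1 (position 2): no conditioning environment matches → elsewhere allophone [s].
Occurrence 2 (position 5): between two vowels → [z].
Occurrence 3 (position 7): between two vowels → [z].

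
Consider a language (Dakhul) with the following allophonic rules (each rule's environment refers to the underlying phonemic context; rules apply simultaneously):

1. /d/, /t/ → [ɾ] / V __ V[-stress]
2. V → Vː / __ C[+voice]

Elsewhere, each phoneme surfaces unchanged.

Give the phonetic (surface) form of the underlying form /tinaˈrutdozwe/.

/t/ (word-initial) is in the target of rule 1 but the environment (between a vowel and a following unstressed vowel) is not met → [t].
Rule 2 applies to /i/ (between /t/ and /n/: before a voiced consonant) → [iː].
/n/ (between /i/ and /a/): no rule targets it → [n].
/a/ (between /n/ and /r/): before a voiced consonant, so rule 2 applies → [aː].
/r/ stays [r].
/u/ (between /r/ and /t/) is in the target of rule 2 but the environment (before a voiced consonant) is not met → [u].
/t/ (between /u/ and /d/): rule 1 targets it, but not between a vowel and a following unstressed vowel → unchanged [t].
/d/ (between /t/ and /o/): rule 1 targets it, but not between a vowel and a following unstressed vowel → unchanged [d].
/o/ (between /d/ and /z/) occurs before a voiced consonant → [oː] by rule 2.
/z/ — not in any rule's target class → [z].
/w/ (between /z/ and /e/) is unaffected → [w].
/e/ (word-final) is in the target of rule 2 but the environment (before a voiced consonant) is not met → [e].

[tiːnaːˈrutdoːzwe]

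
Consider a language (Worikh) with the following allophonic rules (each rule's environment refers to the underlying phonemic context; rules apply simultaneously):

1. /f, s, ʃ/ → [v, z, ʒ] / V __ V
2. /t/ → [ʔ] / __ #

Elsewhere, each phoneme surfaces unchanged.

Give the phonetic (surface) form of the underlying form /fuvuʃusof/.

/f/ (word-initial) fails the environment for rule 1, so it stays [f].
/ʃ/ meets the environment for rule 1 (between two vowels) → [ʒ].
/s/ meets the environment for rule 1 (between two vowels) → [z].
/f/ — word-final; rule 1 does not apply here → [f].

[fuvuʒuzof]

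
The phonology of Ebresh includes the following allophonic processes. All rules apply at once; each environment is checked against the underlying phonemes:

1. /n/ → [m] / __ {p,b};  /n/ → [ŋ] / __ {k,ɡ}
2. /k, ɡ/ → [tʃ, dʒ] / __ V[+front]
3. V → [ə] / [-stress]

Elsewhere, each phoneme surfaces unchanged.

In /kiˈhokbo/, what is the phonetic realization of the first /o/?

[o]

/o/ (between /h/ and /k/): rule 3 targets it, but not in an unstressed syllable → unchanged [o].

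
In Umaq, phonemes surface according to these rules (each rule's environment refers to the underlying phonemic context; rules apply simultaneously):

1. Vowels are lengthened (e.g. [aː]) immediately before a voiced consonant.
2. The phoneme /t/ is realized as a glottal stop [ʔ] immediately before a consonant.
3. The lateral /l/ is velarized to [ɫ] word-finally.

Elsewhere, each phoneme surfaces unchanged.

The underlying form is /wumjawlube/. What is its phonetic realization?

/w/ — not in any rule's target class → [w].
/u/ meets the environment for rule 1 (before a voiced consonant) → [uː].
/m/ (between /u/ and /j/): no rule targets it → [m].
/j/ stays [j].
/a/ meets the environment for rule 1 (before a voiced consonant) → [aː].
/w/ (between /a/ and /l/): no rule targets it → [w].
/l/ (between /w/ and /u/): rule 3 targets it, but not word-finally → unchanged [l].
/u/ (between /l/ and /b/) occurs before a voiced consonant → [uː] by rule 1.
/b/ — not in any rule's target class → [b].
/e/ (word-final) is in the target of rule 1 but the environment (before a voiced consonant) is not met → [e].

[wuːmjaːwluːbe]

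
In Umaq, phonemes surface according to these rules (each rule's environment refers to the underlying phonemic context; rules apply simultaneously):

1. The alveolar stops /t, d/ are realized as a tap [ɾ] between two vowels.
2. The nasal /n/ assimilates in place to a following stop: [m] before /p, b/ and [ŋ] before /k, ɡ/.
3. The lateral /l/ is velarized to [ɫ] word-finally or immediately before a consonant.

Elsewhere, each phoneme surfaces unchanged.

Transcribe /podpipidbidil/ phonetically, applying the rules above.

[podpipidbiɾiɫ]

/p/ stays [p].
/o/ (between /p/ and /d/): no rule targets it → [o].
/d/ — between /o/ and /p/; rule 1 does not apply here → [d].
/p/ stays [p].
/i/ — not in any rule's target class → [i].
/p/ stays [p].
/i/ — not in any rule's target class → [i].
/d/ (between /i/ and /b/): rule 1 targets it, but not between two vowels → unchanged [d].
/b/ stays [b].
/i/ (between /b/ and /d/) is unaffected → [i].
/d/ (between /i/ and /i/): between two vowels, so rule 1 applies → [ɾ].
/i/ stays [i].
Rule 3 applies to /l/ (word-final: word-finally or immediately before a consonant) → [ɫ].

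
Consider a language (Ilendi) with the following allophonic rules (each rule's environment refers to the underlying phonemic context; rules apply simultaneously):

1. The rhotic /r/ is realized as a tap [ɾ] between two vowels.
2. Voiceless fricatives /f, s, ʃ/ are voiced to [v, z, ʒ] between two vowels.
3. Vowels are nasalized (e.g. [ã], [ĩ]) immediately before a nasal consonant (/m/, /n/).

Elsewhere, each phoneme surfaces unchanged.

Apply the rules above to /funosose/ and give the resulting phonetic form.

[fũnozoze]

/f/ (word-initial) fails the environment for rule 2, so it stays [f].
/u/ (between /f/ and /n/) occurs before a nasal consonant → [ũ] by rule 3.
/n/ — not in any rule's target class → [n].
/o/ (between /n/ and /s/): rule 3 targets it, but not before a nasal consonant → unchanged [o].
/s/ (between /o/ and /o/) occurs between two vowels → [z] by rule 2.
/o/ (between /s/ and /s/) fails the environment for rule 3, so it stays [o].
Rule 2 applies to /s/ (between /o/ and /e/: between two vowels) → [z].
/e/ (word-final) is in the target of rule 3 but the environment (before a nasal consonant) is not met → [e].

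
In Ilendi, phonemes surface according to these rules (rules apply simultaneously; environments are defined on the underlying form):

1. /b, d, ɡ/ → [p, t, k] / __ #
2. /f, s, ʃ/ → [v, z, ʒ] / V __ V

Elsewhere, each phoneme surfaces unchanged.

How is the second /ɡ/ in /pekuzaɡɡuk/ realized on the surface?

/ɡ/ (between /ɡ/ and /u/) fails the environment for rule 1, so it stays [ɡ].

[ɡ]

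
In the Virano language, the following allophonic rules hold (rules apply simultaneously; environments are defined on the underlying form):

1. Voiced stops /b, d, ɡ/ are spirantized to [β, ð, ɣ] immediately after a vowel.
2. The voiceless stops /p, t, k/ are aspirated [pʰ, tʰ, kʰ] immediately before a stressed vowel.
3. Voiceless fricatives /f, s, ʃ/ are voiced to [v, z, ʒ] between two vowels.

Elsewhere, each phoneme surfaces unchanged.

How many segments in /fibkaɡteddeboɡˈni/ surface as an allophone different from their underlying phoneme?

5

Segments that undergo a rule: /b/ → [β] (rule 1); /ɡ/ → [ɣ] (rule 1); /d/ → [ð] (rule 1); /b/ → [β] (rule 1); /ɡ/ → [ɣ] (rule 1).
All other segments surface unchanged.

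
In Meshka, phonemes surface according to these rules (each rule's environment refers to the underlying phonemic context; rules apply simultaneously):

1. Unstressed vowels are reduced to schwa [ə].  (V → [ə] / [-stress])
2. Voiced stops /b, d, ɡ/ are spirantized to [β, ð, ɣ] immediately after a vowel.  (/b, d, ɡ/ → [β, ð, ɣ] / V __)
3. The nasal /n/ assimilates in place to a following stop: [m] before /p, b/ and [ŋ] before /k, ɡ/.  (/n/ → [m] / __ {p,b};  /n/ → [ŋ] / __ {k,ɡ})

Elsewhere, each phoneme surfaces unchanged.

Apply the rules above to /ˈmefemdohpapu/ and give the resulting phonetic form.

/m/ (word-initial): no rule targets it → [m].
/e/ — between /m/ and /f/; rule 1 does not apply here → [e].
/f/ (between /e/ and /e/) is unaffected → [f].
/e/ — between /f/ and /m/, in an unstressed syllable — surfaces as [ə] (rule 1).
/m/ — not in any rule's target class → [m].
/d/ — between /m/ and /o/; rule 2 does not apply here → [d].
/o/ meets the environment for rule 1 (in an unstressed syllable) → [ə].
/h/ (between /o/ and /p/): no rule targets it → [h].
/p/ stays [p].
/a/ — between /p/ and /p/, in an unstressed syllable — surfaces as [ə] (rule 1).
/p/ (between /a/ and /u/) is unaffected → [p].
Rule 1 applies to /u/ (word-final: in an unstressed syllable) → [ə].

[ˈmefəmdəhpəpə]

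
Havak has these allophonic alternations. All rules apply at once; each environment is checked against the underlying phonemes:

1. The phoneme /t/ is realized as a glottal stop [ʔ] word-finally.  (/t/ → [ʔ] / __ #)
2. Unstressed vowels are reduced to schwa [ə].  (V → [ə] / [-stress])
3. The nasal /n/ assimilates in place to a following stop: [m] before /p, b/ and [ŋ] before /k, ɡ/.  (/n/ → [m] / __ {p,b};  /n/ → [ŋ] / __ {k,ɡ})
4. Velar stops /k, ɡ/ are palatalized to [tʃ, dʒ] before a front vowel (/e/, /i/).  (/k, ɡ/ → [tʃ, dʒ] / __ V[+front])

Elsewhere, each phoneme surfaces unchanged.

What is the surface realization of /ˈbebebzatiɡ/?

[ˈbebəbzətəɡ]

/b/ stays [b].
/e/ (between /b/ and /b/) fails the environment for rule 2, so it stays [e].
/b/ stays [b].
/e/ — between /b/ and /b/, in an unstressed syllable — surfaces as [ə] (rule 2).
/b/ stays [b].
/z/ stays [z].
/a/ — between /z/ and /t/, in an unstressed syllable — surfaces as [ə] (rule 2).
/t/ (between /a/ and /i/) fails the environment for rule 1, so it stays [t].
/i/ meets the environment for rule 2 (in an unstressed syllable) → [ə].
/ɡ/ (word-final) fails the environment for rule 4, so it stays [ɡ].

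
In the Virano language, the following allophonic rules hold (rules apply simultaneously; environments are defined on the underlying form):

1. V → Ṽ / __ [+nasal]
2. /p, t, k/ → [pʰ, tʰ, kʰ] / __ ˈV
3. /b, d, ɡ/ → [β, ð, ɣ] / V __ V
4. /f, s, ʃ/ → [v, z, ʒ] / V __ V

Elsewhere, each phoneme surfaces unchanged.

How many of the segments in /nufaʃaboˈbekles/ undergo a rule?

Segments that undergo a rule: /f/ → [v] (rule 4); /ʃ/ → [ʒ] (rule 4); /b/ → [β] (rule 3); /b/ → [β] (rule 3).
All other segments surface unchanged.

4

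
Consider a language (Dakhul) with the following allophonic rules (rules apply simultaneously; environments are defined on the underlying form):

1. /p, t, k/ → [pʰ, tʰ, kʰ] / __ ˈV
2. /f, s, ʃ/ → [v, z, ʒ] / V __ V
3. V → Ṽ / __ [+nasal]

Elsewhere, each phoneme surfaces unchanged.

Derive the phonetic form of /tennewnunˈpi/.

[tẽnnewnũnˈpʰi]

/t/ (word-initial) is in the target of rule 1 but the environment (immediately before a stressed vowel) is not met → [t].
/e/ (between /t/ and /n/): before a nasal consonant, so rule 3 applies → [ẽ].
/n/ — not in any rule's target class → [n].
/n/ (between /n/ and /e/) is unaffected → [n].
/e/ (between /n/ and /w/) is in the target of rule 3 but the environment (before a nasal consonant) is not met → [e].
/w/ (between /e/ and /n/) is unaffected → [w].
/n/ (between /w/ and /u/): no rule targets it → [n].
/u/ — between /n/ and /n/, before a nasal consonant — surfaces as [ũ] (rule 3).
/n/ — not in any rule's target class → [n].
/p/ meets the environment for rule 1 (immediately before a stressed vowel) → [pʰ].
/i/ (word-final) fails the environment for rule 3, so it stays [i].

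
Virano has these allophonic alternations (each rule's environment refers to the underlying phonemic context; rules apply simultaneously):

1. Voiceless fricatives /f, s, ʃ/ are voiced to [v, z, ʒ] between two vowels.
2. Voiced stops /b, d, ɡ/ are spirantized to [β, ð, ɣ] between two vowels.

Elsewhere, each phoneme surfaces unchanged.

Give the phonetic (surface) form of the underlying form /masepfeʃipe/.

/m/ (word-initial): no rule targets it → [m].
/a/ — not in any rule's target class → [a].
/s/ (between /a/ and /e/): between two vowels, so rule 1 applies → [z].
/e/ (between /s/ and /p/): no rule targets it → [e].
/p/ — not in any rule's target class → [p].
/f/ (between /p/ and /e/): rule 1 targets it, but not between two vowels → unchanged [f].
/e/ — not in any rule's target class → [e].
/ʃ/ meets the environment for rule 1 (between two vowels) → [ʒ].
/i/ — not in any rule's target class → [i].
/p/ — not in any rule's target class → [p].
/e/ (word-final): no rule targets it → [e].

[mazepfeʒipe]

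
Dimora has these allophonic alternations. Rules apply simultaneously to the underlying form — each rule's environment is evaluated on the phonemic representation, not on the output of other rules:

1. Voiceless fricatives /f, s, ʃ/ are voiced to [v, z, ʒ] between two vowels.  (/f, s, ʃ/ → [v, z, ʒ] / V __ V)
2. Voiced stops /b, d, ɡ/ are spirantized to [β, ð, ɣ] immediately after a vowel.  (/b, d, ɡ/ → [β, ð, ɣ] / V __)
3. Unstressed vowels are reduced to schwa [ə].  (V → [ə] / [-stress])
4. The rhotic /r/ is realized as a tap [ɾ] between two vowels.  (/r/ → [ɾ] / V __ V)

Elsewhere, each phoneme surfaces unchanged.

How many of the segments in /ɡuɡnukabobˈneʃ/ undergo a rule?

Segments that undergo a rule: /u/ → [ə] (rule 3); /ɡ/ → [ɣ] (rule 2); /u/ → [ə] (rule 3); /a/ → [ə] (rule 3); /b/ → [β] (rule 2); /o/ → [ə] (rule 3); /b/ → [β] (rule 2).
All other segments surface unchanged.

7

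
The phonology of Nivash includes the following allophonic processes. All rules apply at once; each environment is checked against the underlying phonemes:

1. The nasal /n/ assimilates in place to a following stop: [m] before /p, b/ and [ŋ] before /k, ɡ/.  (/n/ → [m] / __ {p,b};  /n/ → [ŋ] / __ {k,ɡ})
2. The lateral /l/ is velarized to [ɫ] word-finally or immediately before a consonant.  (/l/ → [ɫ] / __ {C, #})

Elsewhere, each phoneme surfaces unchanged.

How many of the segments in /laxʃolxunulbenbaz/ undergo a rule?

3

Segments that undergo a rule: /l/ → [ɫ] (rule 2); /l/ → [ɫ] (rule 2); /n/ → [m] (rule 1).
All other segments surface unchanged.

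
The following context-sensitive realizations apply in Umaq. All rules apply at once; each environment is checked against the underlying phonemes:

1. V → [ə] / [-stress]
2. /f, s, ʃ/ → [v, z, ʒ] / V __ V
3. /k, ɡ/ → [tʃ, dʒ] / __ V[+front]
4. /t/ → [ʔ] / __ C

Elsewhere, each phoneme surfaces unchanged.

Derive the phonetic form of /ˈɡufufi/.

[ˈɡuvəvə]

/ɡ/ (word-initial) fails the environment for rule 3, so it stays [ɡ].
/u/ (between /ɡ/ and /f/): rule 1 targets it, but not in an unstressed syllable → unchanged [u].
/f/ meets the environment for rule 2 (between two vowels) → [v].
/u/ (between /f/ and /f/): in an unstressed syllable, so rule 1 applies → [ə].
/f/ (between /u/ and /i/) occurs between two vowels → [v] by rule 2.
/i/ — word-final, in an unstressed syllable — surfaces as [ə] (rule 1).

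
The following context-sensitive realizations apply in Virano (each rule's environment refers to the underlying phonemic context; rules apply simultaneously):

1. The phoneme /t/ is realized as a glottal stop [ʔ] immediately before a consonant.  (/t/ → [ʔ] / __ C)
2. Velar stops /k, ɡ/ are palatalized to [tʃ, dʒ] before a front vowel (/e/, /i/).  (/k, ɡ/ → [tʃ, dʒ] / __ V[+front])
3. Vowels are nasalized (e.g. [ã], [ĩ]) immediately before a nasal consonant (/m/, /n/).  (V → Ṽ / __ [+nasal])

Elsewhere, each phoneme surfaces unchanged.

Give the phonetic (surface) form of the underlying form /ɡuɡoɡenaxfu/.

/ɡ/ — word-initial; rule 2 does not apply here → [ɡ].
/u/ — between /ɡ/ and /ɡ/; rule 3 does not apply here → [u].
/ɡ/ (between /u/ and /o/) is in the target of rule 2 but the environment (before a front vowel) is not met → [ɡ].
/o/ (between /ɡ/ and /ɡ/): rule 3 targets it, but not before a nasal consonant → unchanged [o].
/ɡ/ — between /o/ and /e/, before a front vowel — surfaces as [dʒ] (rule 2).
/e/ (between /ɡ/ and /n/): before a nasal consonant, so rule 3 applies → [ẽ].
/n/ (between /e/ and /a/) is unaffected → [n].
/a/ (between /n/ and /x/) fails the environment for rule 3, so it stays [a].
/x/ (between /a/ and /f/) is unaffected → [x].
/f/ (between /x/ and /u/) is unaffected → [f].
/u/ — word-final; rule 3 does not apply here → [u].

[ɡuɡodʒẽnaxfu]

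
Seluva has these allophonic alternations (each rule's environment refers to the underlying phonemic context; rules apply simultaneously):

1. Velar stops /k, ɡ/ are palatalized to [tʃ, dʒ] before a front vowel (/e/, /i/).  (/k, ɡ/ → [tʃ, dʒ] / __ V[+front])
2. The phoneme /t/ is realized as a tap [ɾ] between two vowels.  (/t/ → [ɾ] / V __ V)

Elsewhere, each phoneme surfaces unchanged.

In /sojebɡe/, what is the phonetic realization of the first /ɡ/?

[dʒ]

/ɡ/ meets the environment for rule 1 (before a front vowel) → [dʒ].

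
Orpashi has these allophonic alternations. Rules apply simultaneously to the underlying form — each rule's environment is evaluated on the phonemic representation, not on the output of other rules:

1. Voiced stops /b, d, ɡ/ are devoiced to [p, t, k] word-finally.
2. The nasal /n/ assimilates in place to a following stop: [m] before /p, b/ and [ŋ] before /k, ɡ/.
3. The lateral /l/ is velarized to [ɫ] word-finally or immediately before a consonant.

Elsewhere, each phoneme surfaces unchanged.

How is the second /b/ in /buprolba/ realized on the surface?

/b/ — between /l/ and /a/; rule 1 does not apply here → [b].

[b]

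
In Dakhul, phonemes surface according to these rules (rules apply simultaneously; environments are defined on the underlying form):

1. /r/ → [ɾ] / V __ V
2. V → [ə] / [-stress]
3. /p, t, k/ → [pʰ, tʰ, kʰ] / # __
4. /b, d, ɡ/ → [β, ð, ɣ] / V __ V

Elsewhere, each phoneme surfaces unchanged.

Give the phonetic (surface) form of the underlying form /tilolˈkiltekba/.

/t/ — word-initial, word-initially — surfaces as [tʰ] (rule 3).
/i/ (between /t/ and /l/) occurs in an unstressed syllable → [ə] by rule 2.
/l/ — not in any rule's target class → [l].
/o/ — between /l/ and /l/, in an unstressed syllable — surfaces as [ə] (rule 2).
/l/ — not in any rule's target class → [l].
/k/ — between /l/ and /i/; rule 3 does not apply here → [k].
/i/ (between /k/ and /l/): rule 2 targets it, but not in an unstressed syllable → unchanged [i].
/l/ (between /i/ and /t/) is unaffected → [l].
/t/ (between /l/ and /e/) is in the target of rule 3 but the environment (word-initially) is not met → [t].
/e/ — between /t/ and /k/, in an unstressed syllable — surfaces as [ə] (rule 2).
/k/ (between /e/ and /b/) fails the environment for rule 3, so it stays [k].
/b/ (between /k/ and /a/): rule 4 targets it, but not between two vowels → unchanged [b].
/a/ — word-final, in an unstressed syllable — surfaces as [ə] (rule 2).

[tʰələlˈkiltəkbə]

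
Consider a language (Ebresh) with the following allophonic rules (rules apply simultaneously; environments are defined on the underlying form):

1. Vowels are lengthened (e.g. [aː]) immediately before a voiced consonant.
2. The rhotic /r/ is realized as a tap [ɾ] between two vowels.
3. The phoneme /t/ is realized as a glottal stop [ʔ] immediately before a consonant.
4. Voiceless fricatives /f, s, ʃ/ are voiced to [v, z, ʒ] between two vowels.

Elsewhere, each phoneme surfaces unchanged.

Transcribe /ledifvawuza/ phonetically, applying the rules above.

[leːdifvaːwuːza]

/l/ stays [l].
/e/ meets the environment for rule 1 (before a voiced consonant) → [eː].
/d/ stays [d].
/i/ — between /d/ and /f/; rule 1 does not apply here → [i].
/f/ (between /i/ and /v/) is in the target of rule 4 but the environment (between two vowels) is not met → [f].
/v/ (between /f/ and /a/) is unaffected → [v].
/a/ — between /v/ and /w/, before a voiced consonant — surfaces as [aː] (rule 1).
/w/ (between /a/ and /u/) is unaffected → [w].
/u/ meets the environment for rule 1 (before a voiced consonant) → [uː].
/z/ — not in any rule's target class → [z].
/a/ — word-final; rule 1 does not apply here → [a].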